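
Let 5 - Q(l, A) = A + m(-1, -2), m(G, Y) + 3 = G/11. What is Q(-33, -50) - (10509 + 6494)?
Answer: -186394/11 ≈ -16945.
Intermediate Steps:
m(G, Y) = -3 + G/11
Q(l, A) = 89/11 - A (Q(l, A) = 5 - (A + (-3 + (1/11)*(-1))) = 5 - (A + (-3 - 1/11)) = 5 - (A - 34/11) = 5 - (-34/11 + A) = 5 + (34/11 - A) = 89/11 - A)
Q(-33, -50) - (10509 + 6494) = (89/11 - 1*(-50)) - (10509 + 6494) = (89/11 + 50) - 1*17003 = 639/11 - 17003 = -186394/11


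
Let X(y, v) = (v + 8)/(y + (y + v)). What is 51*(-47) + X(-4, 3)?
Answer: -11996/5 ≈ -2399.2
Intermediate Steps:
X(y, v) = (8 + v)/(v + 2*y) (X(y, v) = (8 + v)/(y + (v + y)) = (8 + v)/(v + 2*y))
51*(-47) + X(-4, 3) = 51*(-47) + (8 + 3)/(3 + 2*(-4)) = -2397 + 11/(3 - 8) = -2397 + 11/(-5) = -2397 - 1/5*11 = -2397 - 11/5 = -11996/5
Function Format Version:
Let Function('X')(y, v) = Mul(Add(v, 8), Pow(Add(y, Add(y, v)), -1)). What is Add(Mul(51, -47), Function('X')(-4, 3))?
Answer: Rational(-11996, 5) ≈ -2399.2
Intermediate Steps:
Function('X')(y, v) = Mul(Pow(Add(v, Mul(2, y)), -1), Add(8, v)) (Function('X')(y, v) = Mul(Add(8, v), Pow(Add(y, Add(v, y)), -1)) = Mul(Add(8, v), Pow(Add(v, Mul(2, y)), -1)) = Mul(Pow(Add(v, Mul(2, y)), -1), Add(8, v)))
Add(Mul(51, -47), Function('X')(-4, 3)) = Add(Mul(51, -47), Mul(Pow(Add(3, Mul(2, -4)), -1), Add(8, 3))) = Add(-2397, Mul(Pow(Add(3, -8), -1), 11)) = Add(-2397, Mul(Pow(-5, -1), 11)) = Add(-2397, Mul(Rational(-1, 5), 11)) = Add(-2397, Rational(-11, 5)) = Rational(-11996, 5)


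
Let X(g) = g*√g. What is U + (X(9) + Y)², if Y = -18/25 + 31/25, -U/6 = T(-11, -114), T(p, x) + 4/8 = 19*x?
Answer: 8597719/625 ≈ 13756.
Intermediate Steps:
T(p, x) = -½ + 19*x
U = 12999 (U = -6*(-½ + 19*(-114)) = -6*(-½ - 2166) = -6*(-4333/2) = 12999)
X(g) = g^(3/2)
Y = 13/25 (Y = -18*1/25 + 31*(1/25) = -18/25 + 31/25 = 13/25 ≈ 0.52000)
U + (X(9) + Y)² = 12999 + (9^(3/2) + 13/25)² = 12999 + (27 + 13/25)² = 12999 + (688/25)² = 12999 + 473344/625 = 8597719/625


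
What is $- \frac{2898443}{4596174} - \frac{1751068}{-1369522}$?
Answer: $\frac{185396898163}{286116427674} \approx 0.64798$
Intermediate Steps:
$- \frac{2898443}{4596174} - \frac{1751068}{-1369522} = \left(-2898443\right) \frac{1}{4596174} - - \frac{79594}{62251} = - \frac{2898443}{4596174} + \frac{79594}{62251} = \frac{185396898163}{286116427674}$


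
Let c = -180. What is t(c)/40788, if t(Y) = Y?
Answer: -5/1133 ≈ -0.0044131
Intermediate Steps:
t(c)/40788 = -180/40788 = -180*1/40788 = -5/1133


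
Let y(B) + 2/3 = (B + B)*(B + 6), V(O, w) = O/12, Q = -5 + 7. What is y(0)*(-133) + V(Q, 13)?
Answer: 533/6 ≈ 88.833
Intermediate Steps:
Q = 2
V(O, w) = O/12 (V(O, w) = O*(1/12) = O/12)
y(B) = -⅔ + 2*B*(6 + B) (y(B) = -⅔ + (B + B)*(B + 6) = -⅔ + (2*B)*(6 + B) = -⅔ + 2*B*(6 + B))
y(0)*(-133) + V(Q, 13) = (-⅔ + 2*0² + 12*0)*(-133) + (1/12)*2 = (-⅔ + 2*0 + 0)*(-133) + ⅙ = (-⅔ + 0 + 0)*(-133) + ⅙ = -⅔*(-133) + ⅙ = 266/3 + ⅙ = 533/6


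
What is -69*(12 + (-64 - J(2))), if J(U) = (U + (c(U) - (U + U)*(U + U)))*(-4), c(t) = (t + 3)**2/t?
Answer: 4002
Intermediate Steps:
c(t) = (3 + t)**2/t
J(U) = -4*U + 16*U**2 - 4*(3 + U)**2/U (J(U) = (U + ((3 + U)**2/U - (U + U)*(U + U)))*(-4) = (U + ((3 + U)**2/U - 2*U*2*U))*(-4) = (U + ((3 + U)**2/U - 4*U**2))*(-4) = (U + (-4*U**2 + (3 + U)**2/U))*(-4) = (U - 4*U**2 + (3 + U)**2/U)*(-4) = -4*U + 16*U**2 - 4*(3 + U)**2/U)
-69*(12 + (-64 - J(2))) = -69*(12 + (-64 - (-24 - 36/2 - 8*2 + 16*2**2))) = -69*(12 + (-64 - (-24 - 36*1/2 - 16 + 16*4))) = -69*(12 + (-64 - (-24 - 18 - 16 + 64))) = -69*(12 + (-64 - 1*6)) = -69*(12 + (-64 - 6)) = -69*(12 - 70) = -69*(-58) = 4002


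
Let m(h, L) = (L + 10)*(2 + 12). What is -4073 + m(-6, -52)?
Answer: -4661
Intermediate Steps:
m(h, L) = 140 + 14*L (m(h, L) = (10 + L)*14 = 140 + 14*L)
-4073 + m(-6, -52) = -4073 + (140 + 14*(-52)) = -4073 + (140 - 728) = -4073 - 588 = -4661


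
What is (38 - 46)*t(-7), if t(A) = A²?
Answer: -392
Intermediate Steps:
(38 - 46)*t(-7) = (38 - 46)*(-7)² = -8*49 = -392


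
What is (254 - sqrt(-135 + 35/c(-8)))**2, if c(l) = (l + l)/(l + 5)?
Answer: (1016 - I*sqrt(2055))**2/16 ≈ 64388.0 - 5757.2*I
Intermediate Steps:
c(l) = 2*l/(5 + l) (c(l) = (2*l)/(5 + l) = 2*l/(5 + l))
(254 - sqrt(-135 + 35/c(-8)))**2 = (254 - sqrt(-135 + 35/((2*(-8)/(5 - 8)))))**2 = (254 - sqrt(-135 + 35/((2*(-8)/(-3)))))**2 = (254 - sqrt(-135 + 35/((2*(-8)*(-1/3)))))**2 = (254 - sqrt(-135 + 35/(16/3)))**2 = (254 - sqrt(-135 + 35*(3/16)))**2 = (254 - sqrt(-135 + 105/16))**2 = (254 - sqrt(-2055/16))**2 = (254 - I*sqrt(2055)/4)**2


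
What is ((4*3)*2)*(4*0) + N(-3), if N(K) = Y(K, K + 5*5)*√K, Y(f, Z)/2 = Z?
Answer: 44*I*√3 ≈ 76.21*I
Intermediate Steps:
Y(f, Z) = 2*Z
N(K) = √K*(50 + 2*K) (N(K) = (2*(K + 5*5))*√K = (2*(K + 25))*√K = (2*(25 + K))*√K = (50 + 2*K)*√K = √K*(50 + 2*K))
((4*3)*2)*(4*0) + N(-3) = ((4*3)*2)*(4*0) + 2*√(-3)*(25 - 3) = (12*2)*0 + 2*(I*√3)*22 = 24*0 + 44*I*√3 = 0 + 44*I*√3 = 44*I*√3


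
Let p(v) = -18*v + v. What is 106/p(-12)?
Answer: 53/102 ≈ 0.51961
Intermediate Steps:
p(v) = -17*v
106/p(-12) = 106/((-17*(-12))) = 106/204 = 106*(1/204) = 53/102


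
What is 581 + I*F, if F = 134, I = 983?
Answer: 132303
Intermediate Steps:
581 + I*F = 581 + 983*134 = 581 + 131722 = 132303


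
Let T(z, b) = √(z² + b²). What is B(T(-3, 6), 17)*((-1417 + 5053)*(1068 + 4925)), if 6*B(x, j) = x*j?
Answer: 185219658*√5 ≈ 4.1416e+8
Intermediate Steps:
T(z, b) = √(b² + z²)
B(x, j) = j*x/6 (B(x, j) = (x*j)/6 = (j*x)/6 = j*x/6)
B(T(-3, 6), 17)*((-1417 + 5053)*(1068 + 4925)) = ((⅙)*17*√(6² + (-3)²))*((-1417 + 5053)*(1068 + 4925)) = ((⅙)*17*√(36 + 9))*(3636*5993) = ((⅙)*17*√45)*21790548 = ((⅙)*17*(3*√5))*21790548 = (17*√5/2)*21790548 = 185219658*√5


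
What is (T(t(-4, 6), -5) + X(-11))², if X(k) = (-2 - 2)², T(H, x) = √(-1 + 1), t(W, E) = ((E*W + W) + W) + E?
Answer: 256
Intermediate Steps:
t(W, E) = E + 2*W + E*W (t(W, E) = ((W + E*W) + W) + E = (2*W + E*W) + E = E + 2*W + E*W)
T(H, x) = 0 (T(H, x) = √0 = 0)
X(k) = 16 (X(k) = (-4)² = 16)
(T(t(-4, 6), -5) + X(-11))² = (0 + 16)² = 16² = 256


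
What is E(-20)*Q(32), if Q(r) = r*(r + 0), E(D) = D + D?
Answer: -40960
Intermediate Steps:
E(D) = 2*D
Q(r) = r² (Q(r) = r*r = r²)
E(-20)*Q(32) = (2*(-20))*32² = -40*1024 = -40960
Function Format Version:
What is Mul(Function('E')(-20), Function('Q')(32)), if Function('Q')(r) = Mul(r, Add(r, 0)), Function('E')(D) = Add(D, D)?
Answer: -40960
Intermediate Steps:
Function('E')(D) = Mul(2, D)
Function('Q')(r) = Pow(r, 2) (Function('Q')(r) = Mul(r, r) = Pow(r, 2))
Mul(Function('E')(-20), Function('Q')(32)) = Mul(Mul(2, -20), Pow(32, 2)) = Mul(-40, 1024) = -40960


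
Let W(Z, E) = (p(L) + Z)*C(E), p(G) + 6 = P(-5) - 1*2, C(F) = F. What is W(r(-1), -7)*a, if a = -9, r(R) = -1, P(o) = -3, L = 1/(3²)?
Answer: -756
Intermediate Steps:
L = ⅑ (L = 1/9 = ⅑ ≈ 0.11111)
p(G) = -11 (p(G) = -6 + (-3 - 1*2) = -6 + (-3 - 2) = -6 - 5 = -11)
W(Z, E) = E*(-11 + Z) (W(Z, E) = (-11 + Z)*E = E*(-11 + Z))
W(r(-1), -7)*a = -7*(-11 - 1)*(-9) = -7*(-12)*(-9) = 84*(-9) = -756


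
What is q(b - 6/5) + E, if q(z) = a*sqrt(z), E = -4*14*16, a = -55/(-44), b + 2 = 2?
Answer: -896 + I*sqrt(30)/4 ≈ -896.0 + 1.3693*I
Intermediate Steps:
b = 0 (b = -2 + 2 = 0)
a = 5/4 (a = -55*(-1/44) = 5/4 ≈ 1.2500)
E = -896 (E = -56*16 = -896)
q(z) = 5*sqrt(z)/4
q(b - 6/5) + E = 5*sqrt(0 - 6/5)/4 - 896 = 5*sqrt(-6/5)/4 - 896 = 5*(I*sqrt(30)/5)/4 - 896 = I*sqrt(30)/4 - 896 = -896 + I*sqrt(30)/4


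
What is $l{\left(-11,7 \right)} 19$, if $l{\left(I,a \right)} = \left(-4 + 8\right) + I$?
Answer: $-133$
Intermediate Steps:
$l{\left(I,a \right)} = 4 + I$
$l{\left(-11,7 \right)} 19 = \left(4 - 11\right) 19 = \left(-7\right) 19 = -133$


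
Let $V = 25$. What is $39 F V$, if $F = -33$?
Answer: $-32175$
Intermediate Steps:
$39 F V = 39 \left(-33\right) 25 = \left(-1287\right) 25 = -32175$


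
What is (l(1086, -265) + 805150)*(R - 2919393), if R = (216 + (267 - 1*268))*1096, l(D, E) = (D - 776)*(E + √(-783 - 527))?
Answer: -1940353419000 - 831963430*I*√1310 ≈ -1.9404e+12 - 3.0112e+10*I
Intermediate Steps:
l(D, E) = (-776 + D)*(E + I*√1310) (l(D, E) = (-776 + D)*(E + √(-1310)) = (-776 + D)*(E + I*√1310))
R = 235640 (R = (216 + (267 - 268))*1096 = (216 - 1)*1096 = 215*1096 = 235640)
(l(1086, -265) + 805150)*(R - 2919393) = ((-776*(-265) + 1086*(-265) - 776*I*√1310 + I*1086*√1310) + 805150)*(235640 - 2919393) = ((205640 - 287790 - 776*I*√1310 + 1086*I*√1310) + 805150)*(-2683753) = ((-82150 + 310*I*√1310) + 805150)*(-2683753) = (723000 + 310*I*√1310)*(-2683753) = -1940353419000 - 831963430*I*√1310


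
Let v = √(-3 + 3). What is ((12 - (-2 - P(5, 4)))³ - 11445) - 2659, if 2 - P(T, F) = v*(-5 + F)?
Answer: -10008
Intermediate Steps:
v = 0 (v = √0 = 0)
P(T, F) = 2 (P(T, F) = 2 - 0*(-5 + F) = 2 - 1*0 = 2 + 0 = 2)
((12 - (-2 - P(5, 4)))³ - 11445) - 2659 = ((12 - (-2 - 1*2))³ - 11445) - 2659 = ((12 - (-2 - 2))³ - 11445) - 2659 = ((12 - 1*(-4))³ - 11445) - 2659 = ((12 + 4)³ - 11445) - 2659 = (16³ - 11445) - 2659 = (4096 - 11445) - 2659 = -7349 - 2659 = -10008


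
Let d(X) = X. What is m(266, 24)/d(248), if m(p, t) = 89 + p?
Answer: 355/248 ≈ 1.4315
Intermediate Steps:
m(266, 24)/d(248) = (89 + 266)/248 = 355*(1/248) = 355/248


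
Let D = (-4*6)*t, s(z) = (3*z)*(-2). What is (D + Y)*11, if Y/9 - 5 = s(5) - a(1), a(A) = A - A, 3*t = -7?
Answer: -1859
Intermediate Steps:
t = -7/3 (t = (⅓)*(-7) = -7/3 ≈ -2.3333)
s(z) = -6*z
a(A) = 0
D = 56 (D = -4*6*(-7/3) = -24*(-7/3) = 56)
Y = -225 (Y = 45 + 9*(-6*5 - 1*0) = 45 + 9*(-30 + 0) = 45 + 9*(-30) = 45 - 270 = -225)
(D + Y)*11 = (56 - 225)*11 = -169*11 = -1859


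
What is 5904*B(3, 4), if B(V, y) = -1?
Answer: -5904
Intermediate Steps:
5904*B(3, 4) = 5904*(-1) = -5904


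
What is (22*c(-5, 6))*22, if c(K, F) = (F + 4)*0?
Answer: 0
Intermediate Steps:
c(K, F) = 0 (c(K, F) = (4 + F)*0 = 0)
(22*c(-5, 6))*22 = (22*0)*22 = 0*22 = 0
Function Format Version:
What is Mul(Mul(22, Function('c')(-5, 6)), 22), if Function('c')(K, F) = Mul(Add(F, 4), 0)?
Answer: 0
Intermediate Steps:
Function('c')(K, F) = 0 (Function('c')(K, F) = Mul(Add(4, F), 0) = 0)
Mul(Mul(22, Function('c')(-5, 6)), 22) = Mul(Mul(22, 0), 22) = Mul(0, 22) = 0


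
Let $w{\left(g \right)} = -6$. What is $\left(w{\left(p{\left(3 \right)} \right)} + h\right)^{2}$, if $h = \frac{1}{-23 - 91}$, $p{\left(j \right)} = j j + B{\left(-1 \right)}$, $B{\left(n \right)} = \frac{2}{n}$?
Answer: $\frac{469225}{12996} \approx 36.105$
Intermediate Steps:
$p{\left(j \right)} = -2 + j^{2}$ ($p{\left(j \right)} = j j + \frac{2}{-1} = j^{2} + 2 \left(-1\right) = j^{2} - 2 = -2 + j^{2}$)
$h = - \frac{1}{114}$ ($h = \frac{1}{-114} = - \frac{1}{114} \approx -0.0087719$)
$\left(w{\left(p{\left(3 \right)} \right)} + h\right)^{2} = \left(-6 - \frac{1}{114}\right)^{2} = \left(- \frac{685}{114}\right)^{2} = \frac{469225}{12996}$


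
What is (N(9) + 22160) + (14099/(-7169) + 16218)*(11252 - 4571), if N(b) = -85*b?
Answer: 776837956738/7169 ≈ 1.0836e+8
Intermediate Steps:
(N(9) + 22160) + (14099/(-7169) + 16218)*(11252 - 4571) = (-85*9 + 22160) + (14099/(-7169) + 16218)*(11252 - 4571) = (-765 + 22160) + (14099*(-1/7169) + 16218)*6681 = 21395 + (-14099/7169 + 16218)*6681 = 21395 + (116252743/7169)*6681 = 21395 + 776684575983/7169 = 776837956738/7169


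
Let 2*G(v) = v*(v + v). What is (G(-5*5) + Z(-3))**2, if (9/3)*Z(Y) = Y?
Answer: 389376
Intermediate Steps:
Z(Y) = Y/3
G(v) = v**2 (G(v) = (v*(v + v))/2 = (v*(2*v))/2 = (2*v**2)/2 = v**2)
(G(-5*5) + Z(-3))**2 = ((-5*5)**2 + (1/3)*(-3))**2 = ((-25)**2 - 1)**2 = (625 - 1)**2 = 624**2 = 389376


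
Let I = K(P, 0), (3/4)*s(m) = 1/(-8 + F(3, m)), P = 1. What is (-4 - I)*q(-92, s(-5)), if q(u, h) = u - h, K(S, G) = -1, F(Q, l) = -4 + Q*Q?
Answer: 824/3 ≈ 274.67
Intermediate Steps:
F(Q, l) = -4 + Q²
s(m) = -4/9 (s(m) = 4/(3*(-8 + (-4 + 3²))) = 4/(3*(-8 + (-4 + 9))) = 4/(3*(-8 + 5)) = (4/3)/(-3) = (4/3)*(-⅓) = -4/9)
I = -1
(-4 - I)*q(-92, s(-5)) = (-4 - 1*(-1))*(-92 - 1*(-4/9)) = (-4 + 1)*(-92 + 4/9) = -3*(-824/9) = 824/3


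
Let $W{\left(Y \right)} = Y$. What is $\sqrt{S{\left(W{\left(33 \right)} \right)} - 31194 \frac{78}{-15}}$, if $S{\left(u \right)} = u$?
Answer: $\frac{\sqrt{4056045}}{5} \approx 402.79$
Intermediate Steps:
$\sqrt{S{\left(W{\left(33 \right)} \right)} - 31194 \frac{78}{-15}} = \sqrt{33 - 31194 \frac{78}{-15}} = \sqrt{33 - 31194 \cdot 78 \left(- \frac{1}{15}\right)} = \sqrt{33 - - \frac{811044}{5}} = \sqrt{33 + \frac{811044}{5}} = \sqrt{\frac{811209}{5}} = \frac{\sqrt{4056045}}{5}$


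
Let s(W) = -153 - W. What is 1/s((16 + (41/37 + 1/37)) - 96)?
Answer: -37/2743 ≈ -0.013489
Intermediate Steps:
1/s((16 + (41/37 + 1/37)) - 96) = 1/(-153 - ((16 + (41/37 + 1/37)) - 96)) = 1/(-153 - ((16 + 42/37) - 96)) = 1/(-153 - (634/37 - 96)) = 1/(-153 - 1*(-2918/37)) = 1/(-153 + 2918/37) = 1/(-2743/37) = -37/2743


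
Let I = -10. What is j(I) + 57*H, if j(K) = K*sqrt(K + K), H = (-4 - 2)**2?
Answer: 2052 - 20*I*sqrt(5) ≈ 2052.0 - 44.721*I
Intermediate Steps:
H = 36 (H = (-6)**2 = 36)
j(K) = sqrt(2)*K**(3/2) (j(K) = K*sqrt(2*K) = K*(sqrt(2)*sqrt(K)) = sqrt(2)*K**(3/2))
j(I) + 57*H = sqrt(2)*(-10)**(3/2) + 57*36 = sqrt(2)*(-10*I*sqrt(10)) + 2052 = -20*I*sqrt(5) + 2052 = 2052 - 20*I*sqrt(5)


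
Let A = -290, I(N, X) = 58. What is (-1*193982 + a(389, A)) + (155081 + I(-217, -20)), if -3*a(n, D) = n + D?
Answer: -38876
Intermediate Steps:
a(n, D) = -D/3 - n/3 (a(n, D) = -(n + D)/3 = -(D + n)/3 = -D/3 - n/3)
(-1*193982 + a(389, A)) + (155081 + I(-217, -20)) = (-1*193982 + (-1/3*(-290) - 1/3*389)) + (155081 + 58) = (-193982 + (290/3 - 389/3)) + 155139 = (-193982 - 33) + 155139 = -194015 + 155139 = -38876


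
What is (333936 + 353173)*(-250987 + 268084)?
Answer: 11747502573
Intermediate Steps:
(333936 + 353173)*(-250987 + 268084) = 687109*17097 = 11747502573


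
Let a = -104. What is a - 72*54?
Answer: -3992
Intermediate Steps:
a - 72*54 = -104 - 72*54 = -104 - 3888 = -3992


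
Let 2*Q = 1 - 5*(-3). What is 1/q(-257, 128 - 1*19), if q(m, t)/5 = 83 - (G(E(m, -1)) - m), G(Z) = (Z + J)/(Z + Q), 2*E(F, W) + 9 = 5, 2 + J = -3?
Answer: -6/5185 ≈ -0.0011572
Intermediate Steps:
J = -5 (J = -2 - 3 = -5)
Q = 8 (Q = (1 - 5*(-3))/2 = (1 + 15)/2 = (1/2)*16 = 8)
E(F, W) = -2 (E(F, W) = -9/2 + (1/2)*5 = -9/2 + 5/2 = -2)
G(Z) = (-5 + Z)/(8 + Z) (G(Z) = (Z - 5)/(Z + 8) = (-5 + Z)/(8 + Z))
q(m, t) = 2525/6 + 5*m (q(m, t) = 5*(83 - ((-5 - 2)/(8 - 2) - m)) = 5*(83 - (-7/6 - m)) = 5*(83 + (7/6 + m)) = 5*(505/6 + m) = 2525/6 + 5*m)
1/q(-257, 128 - 1*19) = 1/(2525/6 + 5*(-257)) = 1/(2525/6 - 1285) = 1/(-5185/6) = -6/5185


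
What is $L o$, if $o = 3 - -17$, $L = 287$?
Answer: $5740$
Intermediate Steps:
$o = 20$ ($o = 3 + 17 = 20$)
$L o = 287 \cdot 20 = 5740$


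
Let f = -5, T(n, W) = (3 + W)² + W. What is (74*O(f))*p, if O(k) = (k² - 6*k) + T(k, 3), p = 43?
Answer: 299108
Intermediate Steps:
T(n, W) = W + (3 + W)²
O(k) = 39 + k² - 6*k (O(k) = (k² - 6*k) + (3 + (3 + 3)²) = (k² - 6*k) + (3 + 6²) = (k² - 6*k) + (3 + 36) = (k² - 6*k) + 39 = 39 + k² - 6*k)
(74*O(f))*p = (74*(39 + (-5)² - 6*(-5)))*43 = (74*(39 + 25 + 30))*43 = (74*94)*43 = 6956*43 = 299108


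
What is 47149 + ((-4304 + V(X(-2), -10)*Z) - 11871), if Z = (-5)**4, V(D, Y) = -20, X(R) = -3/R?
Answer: 18474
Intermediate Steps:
Z = 625
47149 + ((-4304 + V(X(-2), -10)*Z) - 11871) = 47149 + ((-4304 - 20*625) - 11871) = 47149 + ((-4304 - 12500) - 11871) = 47149 + (-16804 - 11871) = 47149 - 28675 = 18474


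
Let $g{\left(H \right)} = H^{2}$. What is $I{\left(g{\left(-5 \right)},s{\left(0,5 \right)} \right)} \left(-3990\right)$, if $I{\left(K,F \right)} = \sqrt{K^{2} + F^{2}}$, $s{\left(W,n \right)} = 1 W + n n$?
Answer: $- 99750 \sqrt{2} \approx -1.4107 \cdot 10^{5}$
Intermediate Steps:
$s{\left(W,n \right)} = W + n^{2}$
$I{\left(K,F \right)} = \sqrt{F^{2} + K^{2}}$
$I{\left(g{\left(-5 \right)},s{\left(0,5 \right)} \right)} \left(-3990\right) = \sqrt{\left(0 + 5^{2}\right)^{2} + \left(\left(-5\right)^{2}\right)^{2}} \left(-3990\right) = \sqrt{\left(0 + 25\right)^{2} + 25^{2}} \left(-3990\right) = \sqrt{25^{2} + 625} \left(-3990\right) = \sqrt{625 + 625} \left(-3990\right) = \sqrt{1250} \left(-3990\right) = 25 \sqrt{2} \left(-3990\right) = - 99750 \sqrt{2}$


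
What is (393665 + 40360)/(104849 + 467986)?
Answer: 28935/38189 ≈ 0.75768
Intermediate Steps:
(393665 + 40360)/(104849 + 467986) = 434025/572835 = 434025*(1/572835) = 28935/38189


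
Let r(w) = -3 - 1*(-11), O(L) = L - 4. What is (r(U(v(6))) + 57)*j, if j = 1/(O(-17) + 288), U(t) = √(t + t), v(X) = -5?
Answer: 65/267 ≈ 0.24345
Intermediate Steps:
U(t) = √2*√t (U(t) = √(2*t) = √2*√t)
O(L) = -4 + L
r(w) = 8 (r(w) = -3 + 11 = 8)
j = 1/267 (j = 1/((-4 - 17) + 288) = 1/(-21 + 288) = 1/267 ≈ 0.0037453)
(r(U(v(6))) + 57)*j = (8 + 57)*(1/267) = 65*(1/267) = 65/267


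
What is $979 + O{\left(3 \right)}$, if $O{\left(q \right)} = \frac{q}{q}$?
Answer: $980$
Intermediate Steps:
$O{\left(q \right)} = 1$
$979 + O{\left(3 \right)} = 979 + 1 = 980$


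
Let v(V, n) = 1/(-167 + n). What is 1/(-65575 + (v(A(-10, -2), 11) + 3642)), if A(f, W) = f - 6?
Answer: -156/9661549 ≈ -1.6146e-5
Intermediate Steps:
A(f, W) = -6 + f
1/(-65575 + (v(A(-10, -2), 11) + 3642)) = 1/(-65575 + (1/(-167 + 11) + 3642)) = 1/(-65575 + (1/(-156) + 3642)) = 1/(-65575 + (-1/156 + 3642)) = 1/(-65575 + 568151/156) = 1/(-9661549/156) = -156/9661549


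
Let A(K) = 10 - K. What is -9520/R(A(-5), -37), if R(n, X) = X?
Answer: 9520/37 ≈ 257.30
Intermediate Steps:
-9520/R(A(-5), -37) = -9520/(-37) = -9520*(-1/37) = 9520/37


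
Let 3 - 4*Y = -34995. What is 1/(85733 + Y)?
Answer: 2/188965 ≈ 1.0584e-5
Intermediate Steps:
Y = 17499/2 (Y = 3/4 - 1/4*(-34995) = 3/4 + 34995/4 = 17499/2 ≈ 8749.5)
1/(85733 + Y) = 1/(85733 + 17499/2) = 1/(188965/2) = 2/188965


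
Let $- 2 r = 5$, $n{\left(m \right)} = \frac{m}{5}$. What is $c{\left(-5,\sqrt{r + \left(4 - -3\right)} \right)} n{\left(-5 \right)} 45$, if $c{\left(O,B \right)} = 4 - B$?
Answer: $-180 + \frac{135 \sqrt{2}}{2} \approx -84.541$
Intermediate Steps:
$n{\left(m \right)} = \frac{m}{5}$ ($n{\left(m \right)} = m \frac{1}{5} = \frac{m}{5}$)
$r = - \frac{5}{2}$ ($r = \left(- \frac{1}{2}\right) 5 = - \frac{5}{2} \approx -2.5$)
$c{\left(-5,\sqrt{r + \left(4 - -3\right)} \right)} n{\left(-5 \right)} 45 = \left(4 - \sqrt{- \frac{5}{2} + \left(4 - -3\right)}\right) \frac{1}{5} \left(-5\right) 45 = \left(4 - \sqrt{- \frac{5}{2} + \left(4 + 3\right)}\right) \left(-1\right) 45 = \left(4 - \sqrt{- \frac{5}{2} + 7}\right) \left(-1\right) 45 = \left(4 - \sqrt{\frac{9}{2}}\right) \left(-1\right) 45 = \left(4 - \frac{3 \sqrt{2}}{2}\right) \left(-1\right) 45 = \left(-4 + \frac{3 \sqrt{2}}{2}\right) 45 = -180 + \frac{135 \sqrt{2}}{2}$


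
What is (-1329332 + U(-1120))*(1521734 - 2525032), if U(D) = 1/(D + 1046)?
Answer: 49347497568281/37 ≈ 1.3337e+12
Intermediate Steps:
U(D) = 1/(1046 + D)
(-1329332 + U(-1120))*(1521734 - 2525032) = (-1329332 + 1/(1046 - 1120))*(1521734 - 2525032) = (-1329332 + 1/(-74))*(-1003298) = (-1329332 - 1/74)*(-1003298) = -98370569/74*(-1003298) = 49347497568281/37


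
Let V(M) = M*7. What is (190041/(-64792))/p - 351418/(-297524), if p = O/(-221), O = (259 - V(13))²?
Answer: 4199551942343/3487685816832 ≈ 1.2041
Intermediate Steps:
V(M) = 7*M
O = 28224 (O = (259 - 7*13)² = (259 - 1*91)² = (259 - 91)² = 168² = 28224)
p = -28224/221 (p = 28224/(-221) = 28224*(-1/221) = -28224/221 ≈ -127.71)
(190041/(-64792))/p - 351418/(-297524) = (190041/(-64792))/(-28224/221) - 351418/(-297524) = (190041*(-1/64792))*(-221/28224) - 351418*(-1/297524) = -190041/64792*(-221/28224) + 175709/148762 = 1076899/46889472 + 175709/148762 = 4199551942343/3487685816832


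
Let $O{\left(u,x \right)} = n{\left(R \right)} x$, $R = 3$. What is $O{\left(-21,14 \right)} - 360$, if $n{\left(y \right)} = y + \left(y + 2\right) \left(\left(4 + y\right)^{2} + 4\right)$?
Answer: $3392$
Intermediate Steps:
$n{\left(y \right)} = y + \left(2 + y\right) \left(4 + \left(4 + y\right)^{2}\right)$
$O{\left(u,x \right)} = 268 x$ ($O{\left(u,x \right)} = \left(40 + 3^{3} + 10 \cdot 3^{2} + 37 \cdot 3\right) x = \left(40 + 27 + 10 \cdot 9 + 111\right) x = \left(40 + 27 + 90 + 111\right) x = 268 x$)
$O{\left(-21,14 \right)} - 360 = 268 \cdot 14 - 360 = 3752 - 360 = 3392$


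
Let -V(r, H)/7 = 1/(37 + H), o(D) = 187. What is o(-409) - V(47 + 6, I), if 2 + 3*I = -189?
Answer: 14939/80 ≈ 186.74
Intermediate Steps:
I = -191/3 (I = -⅔ + (⅓)*(-189) = -⅔ - 63 = -191/3 ≈ -63.667)
V(r, H) = -7/(37 + H)
o(-409) - V(47 + 6, I) = 187 - (-7)/(37 - 191/3) = 187 - (-7)/(-80/3) = 187 - (-7)*(-3)/80 = 187 - 1*21/80 = 187 - 21/80 = 14939/80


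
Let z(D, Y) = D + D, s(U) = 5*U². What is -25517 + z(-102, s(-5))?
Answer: -25721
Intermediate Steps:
z(D, Y) = 2*D
-25517 + z(-102, s(-5)) = -25517 + 2*(-102) = -25517 - 204 = -25721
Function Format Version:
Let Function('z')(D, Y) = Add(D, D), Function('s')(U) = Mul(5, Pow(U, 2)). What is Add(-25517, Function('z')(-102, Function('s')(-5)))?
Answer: -25721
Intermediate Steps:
Function('z')(D, Y) = Mul(2, D)
Add(-25517, Function('z')(-102, Function('s')(-5))) = Add(-25517, Mul(2, -102)) = Add(-25517, -204) = -25721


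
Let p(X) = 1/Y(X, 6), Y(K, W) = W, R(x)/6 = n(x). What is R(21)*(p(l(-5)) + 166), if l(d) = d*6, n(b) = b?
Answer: 20937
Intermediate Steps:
R(x) = 6*x
l(d) = 6*d
p(X) = ⅙ (p(X) = 1/6 = ⅙)
R(21)*(p(l(-5)) + 166) = (6*21)*(⅙ + 166) = 126*(997/6) = 20937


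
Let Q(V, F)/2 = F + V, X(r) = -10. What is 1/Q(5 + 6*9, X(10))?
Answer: 1/98 ≈ 0.010204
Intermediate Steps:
Q(V, F) = 2*F + 2*V (Q(V, F) = 2*(F + V) = 2*F + 2*V)
1/Q(5 + 6*9, X(10)) = 1/(2*(-10) + 2*(5 + 6*9)) = 1/(-20 + 2*(5 + 54)) = 1/(-20 + 2*59) = 1/(-20 + 118) = 1/98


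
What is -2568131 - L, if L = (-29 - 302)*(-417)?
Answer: -2706158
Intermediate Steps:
L = 138027 (L = -331*(-417) = 138027)
-2568131 - L = -2568131 - 1*138027 = -2568131 - 138027 = -2706158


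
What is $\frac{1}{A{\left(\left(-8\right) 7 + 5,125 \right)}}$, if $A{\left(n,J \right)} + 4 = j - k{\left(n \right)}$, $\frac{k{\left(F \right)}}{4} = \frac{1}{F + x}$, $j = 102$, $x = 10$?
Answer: $\frac{41}{4022} \approx 0.010194$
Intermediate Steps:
$k{\left(F \right)} = \frac{4}{10 + F}$ ($k{\left(F \right)} = \frac{4}{F + 10} = \frac{4}{10 + F}$)
$A{\left(n,J \right)} = 98 - \frac{4}{10 + n}$ ($A{\left(n,J \right)} = -4 + \left(102 - \frac{4}{10 + n}\right) = 98 - \frac{4}{10 + n}$)
$\frac{1}{A{\left(\left(-8\right) 7 + 5,125 \right)}} = \frac{1}{2 \frac{1}{10 + \left(\left(-8\right) 7 + 5\right)} \left(488 + 49 \left(\left(-8\right) 7 + 5\right)\right)} = \frac{1}{2 \frac{1}{10 + \left(-56 + 5\right)} \left(488 + 49 \left(-56 + 5\right)\right)} = \frac{1}{2 \frac{1}{10 - 51} \left(488 + 49 \left(-51\right)\right)} = \frac{1}{2 \frac{1}{-41} \left(488 - 2499\right)} = \frac{1}{2 \left(- \frac{1}{41}\right) \left(-2011\right)} = \frac{1}{\frac{4022}{41}} = \frac{41}{4022}$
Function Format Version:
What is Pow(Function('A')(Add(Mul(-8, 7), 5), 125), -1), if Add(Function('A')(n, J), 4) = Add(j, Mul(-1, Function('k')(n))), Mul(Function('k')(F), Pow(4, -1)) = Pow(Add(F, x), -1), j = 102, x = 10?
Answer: Rational(41, 4022) ≈ 0.010194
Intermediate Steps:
Function('k')(F) = Mul(4, Pow(Add(10, F), -1)) (Function('k')(F) = Mul(4, Pow(Add(F, 10), -1)) = Mul(4, Pow(Add(10, F), -1)))
Function('A')(n, J) = Add(98, Mul(-4, Pow(Add(10, n), -1))) (Function('A')(n, J) = Add(-4, Add(102, Mul(-1, Mul(4, Pow(Add(10, n), -1))))) = Add(-4, Add(102, Mul(-4, Pow(Add(10, n), -1)))) = Add(98, Mul(-4, Pow(Add(10, n), -1))))
Pow(Function('A')(Add(Mul(-8, 7), 5), 125), -1) = Pow(Mul(2, Pow(Add(10, Add(Mul(-8, 7), 5)), -1), Add(488, Mul(49, Add(Mul(-8, 7), 5)))), -1) = Pow(Mul(2, Pow(Add(10, Add(-56, 5)), -1), Add(488, Mul(49, Add(-56, 5)))), -1) = Pow(Mul(2, Pow(Add(10, -51), -1), Add(488, Mul(49, -51))), -1) = Pow(Mul(2, Pow(-41, -1), Add(488, -2499)), -1) = Pow(Mul(2, Rational(-1, 41), -2011), -1) = Pow(Rational(4022, 41), -1) = Rational(41, 4022)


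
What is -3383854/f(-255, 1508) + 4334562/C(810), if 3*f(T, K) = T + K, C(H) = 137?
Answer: 4040442192/171661 ≈ 23537.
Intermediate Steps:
f(T, K) = K/3 + T/3 (f(T, K) = (T + K)/3 = (K + T)/3 = K/3 + T/3)
-3383854/f(-255, 1508) + 4334562/C(810) = -3383854/((1/3)*1508 + (1/3)*(-255)) + 4334562/137 = -3383854/(1508/3 - 85) + 4334562*(1/137) = -3383854/1253/3 + 4334562/137 = -3383854*3/1253 + 4334562/137 = -10151562/1253 + 4334562/137 = 4040442192/171661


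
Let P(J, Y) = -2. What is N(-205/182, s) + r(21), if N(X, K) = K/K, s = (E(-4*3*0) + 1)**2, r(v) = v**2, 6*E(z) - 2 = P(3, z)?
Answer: 442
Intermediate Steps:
E(z) = 0 (E(z) = 1/3 + (1/6)*(-2) = 1/3 - 1/3 = 0)
s = 1 (s = (0 + 1)**2 = 1**2 = 1)
N(X, K) = 1
N(-205/182, s) + r(21) = 1 + 21**2 = 1 + 441 = 442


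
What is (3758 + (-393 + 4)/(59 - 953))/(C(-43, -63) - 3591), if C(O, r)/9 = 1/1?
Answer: -3360041/3202308 ≈ -1.0493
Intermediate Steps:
C(O, r) = 9 (C(O, r) = 9/1 = 9*1 = 9)
(3758 + (-393 + 4)/(59 - 953))/(C(-43, -63) - 3591) = (3758 + (-393 + 4)/(59 - 953))/(9 - 3591) = (3758 - 389/(-894))/(-3582) = (3758 - 389*(-1/894))*(-1/3582) = (3758 + 389/894)*(-1/3582) = (3360041/894)*(-1/3582) = -3360041/3202308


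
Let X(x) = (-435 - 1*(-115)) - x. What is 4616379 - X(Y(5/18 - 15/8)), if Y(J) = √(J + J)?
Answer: 4616699 + I*√115/6 ≈ 4.6167e+6 + 1.7873*I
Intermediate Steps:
Y(J) = √2*√J (Y(J) = √(2*J) = √2*√J)
X(x) = -320 - x (X(x) = (-435 + 115) - x = -320 - x)
4616379 - X(Y(5/18 - 15/8)) = 4616379 - (-320 - √2*√(5/18 - 15/8)) = 4616379 - (-320 - √2*√(-115/72)) = 4616379 - (-320 - √2*I*√230/12) = 4616379 - (-320 - I*√115/6) = 4616379 + (320 + I*√115/6) = 4616699 + I*√115/6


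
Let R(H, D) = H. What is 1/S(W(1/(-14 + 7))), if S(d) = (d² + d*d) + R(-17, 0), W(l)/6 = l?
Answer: -49/761 ≈ -0.064389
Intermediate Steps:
W(l) = 6*l
S(d) = -17 + 2*d² (S(d) = (d² + d*d) - 17 = (d² + d²) - 17 = 2*d² - 17 = -17 + 2*d²)
1/S(W(1/(-14 + 7))) = 1/(-17 + 2*(6/(-14 + 7))²) = 1/(-17 + 2*(6/(-7))²) = 1/(-17 + 2*(6*(-⅐))²) = 1/(-17 + 2*(-6/7)²) = 1/(-17 + 2*(36/49)) = 1/(-17 + 72/49) = 1/(-761/49) = -49/761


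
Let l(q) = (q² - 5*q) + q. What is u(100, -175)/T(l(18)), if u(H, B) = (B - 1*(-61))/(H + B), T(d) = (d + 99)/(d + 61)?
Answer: 11894/8775 ≈ 1.3554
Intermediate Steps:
l(q) = q² - 4*q
T(d) = (99 + d)/(61 + d)
u(H, B) = (61 + B)/(B + H) (u(H, B) = (B + 61)/(B + H) = (61 + B)/(B + H))
u(100, -175)/T(l(18)) = ((61 - 175)/(-175 + 100))/(((99 + 18*(-4 + 18))/(61 + 18*(-4 + 18)))) = (-114/(-75))/(((99 + 18*14)/(61 + 18*14))) = (-1/75*(-114))/(((99 + 252)/(61 + 252))) = 38/(25*((351/313))) = 38/(25*(((1/313)*351))) = 38/(25*(351/313)) = (38/25)*(313/351) = 11894/8775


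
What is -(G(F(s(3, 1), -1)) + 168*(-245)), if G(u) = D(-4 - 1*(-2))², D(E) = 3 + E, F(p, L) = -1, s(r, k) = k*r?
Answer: 41159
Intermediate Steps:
G(u) = 1 (G(u) = (3 + (-4 - 1*(-2)))² = (3 + (-4 + 2))² = (3 - 2)² = 1² = 1)
-(G(F(s(3, 1), -1)) + 168*(-245)) = -(1 + 168*(-245)) = -(1 - 41160) = -1*(-41159) = 41159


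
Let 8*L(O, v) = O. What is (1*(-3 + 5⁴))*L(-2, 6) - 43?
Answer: -397/2 ≈ -198.50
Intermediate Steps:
L(O, v) = O/8
(1*(-3 + 5⁴))*L(-2, 6) - 43 = (1*(-3 + 5⁴))*((⅛)*(-2)) - 43 = (1*(-3 + 625))*(-¼) - 43 = (1*622)*(-¼) - 43 = 622*(-¼) - 43 = -311/2 - 43 = -397/2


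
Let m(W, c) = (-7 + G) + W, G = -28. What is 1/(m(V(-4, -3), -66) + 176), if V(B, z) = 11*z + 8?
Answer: 1/116 ≈ 0.0086207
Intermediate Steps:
V(B, z) = 8 + 11*z
m(W, c) = -35 + W (m(W, c) = (-7 - 28) + W = -35 + W)
1/(m(V(-4, -3), -66) + 176) = 1/((-35 + (8 + 11*(-3))) + 176) = 1/((-35 + (8 - 33)) + 176) = 1/((-35 - 25) + 176) = 1/(-60 + 176) = 1/116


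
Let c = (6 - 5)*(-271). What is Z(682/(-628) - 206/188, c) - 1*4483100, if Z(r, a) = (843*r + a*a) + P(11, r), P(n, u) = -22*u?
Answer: -32552091040/7379 ≈ -4.4114e+6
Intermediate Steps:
c = -271 (c = 1*(-271) = -271)
Z(r, a) = a**2 + 821*r (Z(r, a) = (843*r + a*a) - 22*r = (843*r + a**2) - 22*r = (a**2 + 843*r) - 22*r = a**2 + 821*r)
Z(682/(-628) - 206/188, c) - 1*4483100 = ((-271)**2 + 821*(682/(-628) - 206/188)) - 1*4483100 = (73441 + 821*(682*(-1/628) - 206*1/188)) - 4483100 = (73441 + 821*(-341/314 - 103/94)) - 4483100 = (73441 + 821*(-16099/7379)) - 4483100 = (73441 - 13217279/7379) - 4483100 = 528703860/7379 - 4483100 = -32552091040/7379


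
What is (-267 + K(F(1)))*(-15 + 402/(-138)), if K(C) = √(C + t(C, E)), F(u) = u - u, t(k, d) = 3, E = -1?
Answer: 110004/23 - 412*√3/23 ≈ 4751.8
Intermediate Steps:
F(u) = 0
K(C) = √(3 + C) (K(C) = √(C + 3) = √(3 + C))
(-267 + K(F(1)))*(-15 + 402/(-138)) = (-267 + √(3 + 0))*(-15 + 402/(-138)) = (-267 + √3)*(-15 + 402*(-1/138)) = (-267 + √3)*(-15 - 67/23) = (-267 + √3)*(-412/23) = 110004/23 - 412*√3/23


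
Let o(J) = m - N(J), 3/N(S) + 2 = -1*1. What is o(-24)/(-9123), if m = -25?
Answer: 8/3041 ≈ 0.0026307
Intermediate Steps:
N(S) = -1 (N(S) = 3/(-2 - 1*1) = 3/(-2 - 1) = 3/(-3) = 3*(-⅓) = -1)
o(J) = -24 (o(J) = -25 - 1*(-1) = -25 + 1 = -24)
o(-24)/(-9123) = -24/(-9123) = -24*(-1/9123) = 8/3041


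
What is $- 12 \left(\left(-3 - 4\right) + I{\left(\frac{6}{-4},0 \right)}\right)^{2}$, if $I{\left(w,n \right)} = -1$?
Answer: $-768$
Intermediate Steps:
$- 12 \left(\left(-3 - 4\right) + I{\left(\frac{6}{-4},0 \right)}\right)^{2} = - 12 \left(\left(-3 - 4\right) - 1\right)^{2} = - 12 \left(-7 - 1\right)^{2} = - 12 \left(-8\right)^{2} = \left(-12\right) 64 = -768$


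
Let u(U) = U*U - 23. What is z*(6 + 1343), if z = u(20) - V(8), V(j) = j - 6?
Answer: 505875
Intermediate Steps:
u(U) = -23 + U² (u(U) = U² - 23 = -23 + U²)
V(j) = -6 + j
z = 375 (z = (-23 + 20²) - (-6 + 8) = (-23 + 400) - 1*2 = 377 - 2 = 375)
z*(6 + 1343) = 375*(6 + 1343) = 375*1349 = 505875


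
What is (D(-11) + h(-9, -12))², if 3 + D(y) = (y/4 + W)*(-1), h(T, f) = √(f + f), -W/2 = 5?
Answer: 1137/16 + 39*I*√6 ≈ 71.063 + 95.53*I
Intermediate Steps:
W = -10 (W = -2*5 = -10)
h(T, f) = √2*√f (h(T, f) = √(2*f) = √2*√f)
D(y) = 7 - y/4 (D(y) = -3 + (y/4 - 10)*(-1) = -3 + (-10 + y/4)*(-1) = -3 + (10 - y/4) = 7 - y/4)
(D(-11) + h(-9, -12))² = ((7 - ¼*(-11)) + √2*√(-12))² = ((7 + 11/4) + √2*(2*I*√3))² = (39/4 + 2*I*√6)²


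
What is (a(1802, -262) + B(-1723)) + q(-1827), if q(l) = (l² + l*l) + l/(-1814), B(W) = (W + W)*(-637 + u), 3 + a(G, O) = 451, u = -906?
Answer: 21756181803/1814 ≈ 1.1993e+7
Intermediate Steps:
a(G, O) = 448 (a(G, O) = -3 + 451 = 448)
B(W) = -3086*W (B(W) = (W + W)*(-637 - 906) = (2*W)*(-1543) = -3086*W)
q(l) = 2*l² - l/1814 (q(l) = (l² + l²) + l*(-1/1814) = 2*l² - l/1814)
(a(1802, -262) + B(-1723)) + q(-1827) = (448 - 3086*(-1723)) + (1/1814)*(-1827)*(-1 + 3628*(-1827)) = (448 + 5317178) + (1/1814)*(-1827)*(-1 - 6628356) = 5317626 + (1/1814)*(-1827)*(-6628357) = 5317626 + 12110008239/1814 = 21756181803/1814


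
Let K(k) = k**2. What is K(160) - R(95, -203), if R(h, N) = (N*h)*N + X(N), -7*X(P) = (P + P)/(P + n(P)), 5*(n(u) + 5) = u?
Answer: -4834343675/1243 ≈ -3.8893e+6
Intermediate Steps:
n(u) = -5 + u/5
X(P) = -2*P/(7*(-5 + 6*P/5)) (X(P) = -(P + P)/(7*(P + (-5 + P/5))) = -2*P/(7*(-5 + 6*P/5)))
R(h, N) = h*N**2 - 10*N/(-175 + 42*N) (R(h, N) = (N*h)*N - 10*N/(-175 + 42*N) = h*N**2 - 10*N/(-175 + 42*N))
K(160) - R(95, -203) = 160**2 - (-203)*(-10 + 7*(-203)*95*(-25 + 6*(-203)))/(7*(-25 + 6*(-203))) = 25600 - (-203)*(-10 + 7*(-203)*95*(-25 - 1218))/(7*(-25 - 1218)) = 25600 - (-203)*(-10 + 7*(-203)*95*(-1243))/(7*(-1243)) = 25600 - (-203)*(-1)*(-10 + 167798785)/(7*1243) = 25600 - (-203)*(-1)*167798775/(7*1243) = 25600 - 1*4866164475/1243 = 25600 - 4866164475/1243 = -4834343675/1243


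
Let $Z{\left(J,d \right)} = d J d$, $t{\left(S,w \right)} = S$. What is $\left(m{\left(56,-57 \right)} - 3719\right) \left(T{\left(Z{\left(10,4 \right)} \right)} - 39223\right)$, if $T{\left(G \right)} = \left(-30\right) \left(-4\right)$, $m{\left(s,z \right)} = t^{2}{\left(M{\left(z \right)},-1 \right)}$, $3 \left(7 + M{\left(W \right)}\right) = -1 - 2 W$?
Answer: $\frac{977848721}{9} \approx 1.0865 \cdot 10^{8}$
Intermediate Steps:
$M{\left(W \right)} = - \frac{22}{3} - \frac{2 W}{3}$ ($M{\left(W \right)} = -7 + \frac{-1 - 2 W}{3} = -7 - \left(\frac{1}{3} + \frac{2 W}{3}\right) = - \frac{22}{3} - \frac{2 W}{3}$)
$Z{\left(J,d \right)} = J d^{2}$ ($Z{\left(J,d \right)} = J d d = J d^{2}$)
$m{\left(s,z \right)} = \left(- \frac{22}{3} - \frac{2 z}{3}\right)^{2}$
$T{\left(G \right)} = 120$
$\left(m{\left(56,-57 \right)} - 3719\right) \left(T{\left(Z{\left(10,4 \right)} \right)} - 39223\right) = \left(\frac{4 \left(11 - 57\right)^{2}}{9} - 3719\right) \left(120 - 39223\right) = \left(\frac{4 \left(-46\right)^{2}}{9} - 3719\right) \left(-39103\right) = \left(\frac{4}{9} \cdot 2116 - 3719\right) \left(-39103\right) = \left(\frac{8464}{9} - 3719\right) \left(-39103\right) = \left(- \frac{25007}{9}\right) \left(-39103\right) = \frac{977848721}{9}$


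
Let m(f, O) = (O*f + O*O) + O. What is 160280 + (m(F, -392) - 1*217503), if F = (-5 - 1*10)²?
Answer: 7849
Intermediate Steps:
F = 225 (F = (-5 - 10)² = (-15)² = 225)
m(f, O) = O + O² + O*f (m(f, O) = (O*f + O²) + O = (O² + O*f) + O = O + O² + O*f)
160280 + (m(F, -392) - 1*217503) = 160280 + (-392*(1 - 392 + 225) - 1*217503) = 160280 + (-392*(-166) - 217503) = 160280 + (65072 - 217503) = 160280 - 152431 = 7849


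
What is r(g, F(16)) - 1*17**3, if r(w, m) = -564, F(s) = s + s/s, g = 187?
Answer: -5477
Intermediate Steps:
F(s) = 1 + s (F(s) = s + 1 = 1 + s)
r(g, F(16)) - 1*17**3 = -564 - 1*17**3 = -564 - 1*4913 = -564 - 4913 = -5477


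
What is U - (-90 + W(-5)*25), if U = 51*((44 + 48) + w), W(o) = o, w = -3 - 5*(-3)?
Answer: 5519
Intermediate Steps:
w = 12 (w = -3 + 15 = 12)
U = 5304 (U = 51*((44 + 48) + 12) = 51*(92 + 12) = 51*104 = 5304)
U - (-90 + W(-5)*25) = 5304 - (-90 - 5*25) = 5304 - (-90 - 125) = 5304 - 1*(-215) = 5304 + 215 = 5519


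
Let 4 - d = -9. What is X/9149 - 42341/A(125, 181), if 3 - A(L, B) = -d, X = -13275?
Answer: -387590209/146384 ≈ -2647.8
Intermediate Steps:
d = 13 (d = 4 - 1*(-9) = 4 + 9 = 13)
A(L, B) = 16 (A(L, B) = 3 - (-1)*13 = 3 - 1*(-13) = 3 + 13 = 16)
X/9149 - 42341/A(125, 181) = -13275/9149 - 42341/16 = -387590209/146384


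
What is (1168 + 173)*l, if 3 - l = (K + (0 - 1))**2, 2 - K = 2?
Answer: 2682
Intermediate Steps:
K = 0 (K = 2 - 1*2 = 2 - 2 = 0)
l = 2 (l = 3 - (0 + (0 - 1))**2 = 3 - (0 - 1)**2 = 3 - 1*(-1)**2 = 3 - 1*1 = 3 - 1 = 2)
(1168 + 173)*l = (1168 + 173)*2 = 1341*2 = 2682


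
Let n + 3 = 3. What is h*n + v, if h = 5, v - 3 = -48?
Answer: -45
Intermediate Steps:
v = -45 (v = 3 - 48 = -45)
n = 0 (n = -3 + 3 = 0)
h*n + v = 5*0 - 45 = 0 - 45 = -45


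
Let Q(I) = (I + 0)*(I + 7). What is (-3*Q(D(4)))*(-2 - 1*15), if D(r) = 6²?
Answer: 78948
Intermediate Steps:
D(r) = 36
Q(I) = I*(7 + I)
(-3*Q(D(4)))*(-2 - 1*15) = (-108*(7 + 36))*(-2 - 1*15) = (-108*43)*(-2 - 15) = -3*1548*(-17) = -4644*(-17) = 78948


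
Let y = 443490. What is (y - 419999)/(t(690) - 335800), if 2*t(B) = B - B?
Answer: -23491/335800 ≈ -0.069955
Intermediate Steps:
t(B) = 0 (t(B) = (B - B)/2 = (½)*0 = 0)
(y - 419999)/(t(690) - 335800) = (443490 - 419999)/(0 - 335800) = 23491/(-335800) = 23491*(-1/335800) = -23491/335800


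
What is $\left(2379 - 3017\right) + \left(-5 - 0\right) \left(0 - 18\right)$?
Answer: $-548$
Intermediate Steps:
$\left(2379 - 3017\right) + \left(-5 - 0\right) \left(0 - 18\right) = -638 + \left(-5 + 0\right) \left(0 - 18\right) = -638 - -90 = -638 + 90 = -548$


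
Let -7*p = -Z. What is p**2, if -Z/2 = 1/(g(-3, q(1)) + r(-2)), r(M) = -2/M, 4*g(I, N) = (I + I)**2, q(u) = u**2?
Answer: 1/1225 ≈ 0.00081633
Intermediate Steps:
g(I, N) = I**2 (g(I, N) = (I + I)**2/4 = (2*I)**2/4 = (4*I**2)/4 = I**2)
Z = -1/5 (Z = -2/((-3)**2 - 2/(-2)) = -2/(9 - 2*(-1/2)) = -2/(9 + 1) = -2/10 = -2*1/10 = -1/5 ≈ -0.20000)
p = -1/35 (p = -(-1)*(-1)/(7*5) = -1/7*1/5 = -1/35 ≈ -0.028571)
p**2 = (-1/35)**2 = 1/1225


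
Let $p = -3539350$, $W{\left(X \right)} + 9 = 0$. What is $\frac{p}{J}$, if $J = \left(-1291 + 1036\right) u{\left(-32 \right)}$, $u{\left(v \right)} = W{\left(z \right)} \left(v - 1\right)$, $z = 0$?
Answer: $\frac{707870}{15147} \approx 46.733$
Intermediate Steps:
$W{\left(X \right)} = -9$ ($W{\left(X \right)} = -9 + 0 = -9$)
$u{\left(v \right)} = 9 - 9 v$ ($u{\left(v \right)} = - 9 \left(v - 1\right) = - 9 \left(-1 + v\right) = 9 - 9 v$)
$J = -75735$ ($J = \left(-1291 + 1036\right) \left(9 - -288\right) = - 255 \left(9 + 288\right) = \left(-255\right) 297 = -75735$)
$\frac{p}{J} = - \frac{3539350}{-75735} = \left(-3539350\right) \left(- \frac{1}{75735}\right) = \frac{707870}{15147}$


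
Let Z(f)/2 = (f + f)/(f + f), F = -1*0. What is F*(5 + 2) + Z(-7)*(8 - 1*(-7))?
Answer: 30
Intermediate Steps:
F = 0
Z(f) = 2 (Z(f) = 2*((f + f)/(f + f)) = 2*((2*f)/((2*f))) = 2*((2*f)*(1/(2*f))) = 2*1 = 2)
F*(5 + 2) + Z(-7)*(8 - 1*(-7)) = 0*(5 + 2) + 2*(8 - 1*(-7)) = 0*7 + 2*(8 + 7) = 0 + 2*15 = 0 + 30 = 30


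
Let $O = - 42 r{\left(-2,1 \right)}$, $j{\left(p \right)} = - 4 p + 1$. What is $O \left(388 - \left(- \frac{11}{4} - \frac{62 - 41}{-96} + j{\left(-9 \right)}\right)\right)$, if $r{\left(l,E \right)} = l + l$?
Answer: $\frac{237573}{4} \approx 59393.0$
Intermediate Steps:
$r{\left(l,E \right)} = 2 l$
$j{\left(p \right)} = 1 - 4 p$
$O = 168$ ($O = - 42 \cdot 2 \left(-2\right) = \left(-42\right) \left(-4\right) = 168$)
$O \left(388 - \left(- \frac{11}{4} - \frac{62 - 41}{-96} + j{\left(-9 \right)}\right)\right) = 168 \left(388 - \left(- \frac{7}{4} + 36 - \frac{62 - 41}{-96}\right)\right) = 168 \left(388 + \left(\left(121 \cdot \frac{1}{44} + 21 \left(- \frac{1}{96}\right)\right) - \left(1 + 36\right)\right)\right) = 168 \left(388 + \left(\left(\frac{11}{4} - \frac{7}{32}\right) - 37\right)\right) = 168 \left(388 + \left(\frac{81}{32} - 37\right)\right) = 168 \left(388 - \frac{1103}{32}\right) = 168 \cdot \frac{11313}{32} = \frac{237573}{4}$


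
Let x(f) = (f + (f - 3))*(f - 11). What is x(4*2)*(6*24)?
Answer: -5616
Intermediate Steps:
x(f) = (-11 + f)*(-3 + 2*f) (x(f) = (f + (-3 + f))*(-11 + f) = (-3 + 2*f)*(-11 + f) = (-11 + f)*(-3 + 2*f))
x(4*2)*(6*24) = (33 - 100*2 + 2*(4*2)**2)*(6*24) = (33 - 25*8 + 2*8**2)*144 = (33 - 200 + 2*64)*144 = (33 - 200 + 128)*144 = -39*144 = -5616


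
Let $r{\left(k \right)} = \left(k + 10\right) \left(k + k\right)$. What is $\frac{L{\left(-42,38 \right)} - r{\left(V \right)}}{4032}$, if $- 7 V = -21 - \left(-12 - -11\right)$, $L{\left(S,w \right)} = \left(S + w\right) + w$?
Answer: $- \frac{967}{98784} \approx -0.009789$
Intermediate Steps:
$L{\left(S,w \right)} = S + 2 w$
$V = \frac{20}{7}$ ($V = - \frac{-21 - \left(-12 - -11\right)}{7} = - \frac{-21 - \left(-12 + 11\right)}{7} = - \frac{-21 - -1}{7} = - \frac{-21 + 1}{7} = \left(- \frac{1}{7}\right) \left(-20\right) = \frac{20}{7} \approx 2.8571$)
$r{\left(k \right)} = 2 k \left(10 + k\right)$ ($r{\left(k \right)} = \left(10 + k\right) 2 k = 2 k \left(10 + k\right)$)
$\frac{L{\left(-42,38 \right)} - r{\left(V \right)}}{4032} = \frac{\left(-42 + 2 \cdot 38\right) - 2 \cdot \frac{20}{7} \left(10 + \frac{20}{7}\right)}{4032} = \left(\left(-42 + 76\right) - 2 \cdot \frac{20}{7} \cdot \frac{90}{7}\right) \frac{1}{4032} = \left(34 - \frac{3600}{49}\right) \frac{1}{4032} = \left(- \frac{1934}{49}\right) \frac{1}{4032} = - \frac{967}{98784}$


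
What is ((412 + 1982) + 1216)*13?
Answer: 46930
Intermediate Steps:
((412 + 1982) + 1216)*13 = (2394 + 1216)*13 = 3610*13 = 46930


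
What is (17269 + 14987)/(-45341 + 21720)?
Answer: -32256/23621 ≈ -1.3656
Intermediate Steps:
(17269 + 14987)/(-45341 + 21720) = 32256/(-23621) = 32256*(-1/23621) = -32256/23621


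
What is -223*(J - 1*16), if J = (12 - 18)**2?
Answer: -4460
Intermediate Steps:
J = 36 (J = (-6)**2 = 36)
-223*(J - 1*16) = -223*(36 - 1*16) = -223*(36 - 16) = -223*20 = -4460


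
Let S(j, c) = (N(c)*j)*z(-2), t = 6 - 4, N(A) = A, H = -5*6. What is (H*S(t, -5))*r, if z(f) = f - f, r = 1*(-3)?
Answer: 0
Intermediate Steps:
H = -30
r = -3
t = 2
z(f) = 0
S(j, c) = 0 (S(j, c) = (c*j)*0 = 0)
(H*S(t, -5))*r = -30*0*(-3) = 0*(-3) = 0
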